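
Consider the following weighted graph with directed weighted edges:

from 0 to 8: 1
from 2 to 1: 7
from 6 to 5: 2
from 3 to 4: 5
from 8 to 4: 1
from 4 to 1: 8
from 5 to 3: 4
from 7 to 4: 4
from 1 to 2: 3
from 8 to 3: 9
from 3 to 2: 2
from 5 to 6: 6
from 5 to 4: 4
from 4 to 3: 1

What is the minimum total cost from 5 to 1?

12

Candidate routes:
5–4–3–2–1: 4+1+2+7 = 14
5–3–2–1: 4+2+7 = 13
5–4–1: 4+8 = 12
The minimum is 12 via 5–4–1.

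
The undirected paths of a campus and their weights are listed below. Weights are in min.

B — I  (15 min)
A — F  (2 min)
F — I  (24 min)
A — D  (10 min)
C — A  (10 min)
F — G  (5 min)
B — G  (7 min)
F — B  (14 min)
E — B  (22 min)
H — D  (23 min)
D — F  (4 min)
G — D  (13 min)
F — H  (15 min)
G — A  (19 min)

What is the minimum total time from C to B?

24 min

Candidate routes:
C–A–F–G–B: 10+2+5+7 = 24
C–A–F–B: 10+2+14 = 26
C–A–D–F–G–B: 10+10+4+5+7 = 36
Cheapest is C–A–F–G–B at 24 min.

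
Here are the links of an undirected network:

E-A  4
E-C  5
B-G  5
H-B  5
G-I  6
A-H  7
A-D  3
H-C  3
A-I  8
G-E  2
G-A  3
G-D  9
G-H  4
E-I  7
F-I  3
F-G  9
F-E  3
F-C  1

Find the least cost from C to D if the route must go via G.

Best C to G: C → F → E → G costing 6
Best G to D: G → A → D costing 6
Total via G: 6 + 6 = 12.

12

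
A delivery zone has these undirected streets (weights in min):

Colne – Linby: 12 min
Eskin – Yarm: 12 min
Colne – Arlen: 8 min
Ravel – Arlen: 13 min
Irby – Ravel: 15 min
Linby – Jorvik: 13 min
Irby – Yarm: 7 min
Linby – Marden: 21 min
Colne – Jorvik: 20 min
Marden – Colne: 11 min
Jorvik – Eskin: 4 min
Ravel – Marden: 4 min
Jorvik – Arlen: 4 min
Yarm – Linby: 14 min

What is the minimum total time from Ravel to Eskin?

21 min

Enumerating some paths:
Ravel → Arlen → Jorvik → Eskin: 13+4+4 = 21
Ravel → Marden → Colne → Arlen → Jorvik → Eskin: 4+11+8+4+4 = 31
Cheapest is Ravel → Arlen → Jorvik → Eskin at 21 min.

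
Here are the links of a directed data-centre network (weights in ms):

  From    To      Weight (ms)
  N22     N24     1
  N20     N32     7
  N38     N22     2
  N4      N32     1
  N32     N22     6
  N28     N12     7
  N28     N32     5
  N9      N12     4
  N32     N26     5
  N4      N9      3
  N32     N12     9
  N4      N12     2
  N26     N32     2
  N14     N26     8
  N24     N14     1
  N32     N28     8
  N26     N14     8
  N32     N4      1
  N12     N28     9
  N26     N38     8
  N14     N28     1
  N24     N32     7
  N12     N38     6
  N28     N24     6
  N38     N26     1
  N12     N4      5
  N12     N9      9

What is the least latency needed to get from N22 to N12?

10 ms

Running Dijkstra from N22:
N22: 0
N24: 1  (via N22)
N14: 2  (via N24)
N28: 3  (via N14)
N32: 8  (via N24)
N4: 9  (via N32)
N12: 10  (via N28)
Shortest route: N22–N24–N14–N28–N12 = 10 ms.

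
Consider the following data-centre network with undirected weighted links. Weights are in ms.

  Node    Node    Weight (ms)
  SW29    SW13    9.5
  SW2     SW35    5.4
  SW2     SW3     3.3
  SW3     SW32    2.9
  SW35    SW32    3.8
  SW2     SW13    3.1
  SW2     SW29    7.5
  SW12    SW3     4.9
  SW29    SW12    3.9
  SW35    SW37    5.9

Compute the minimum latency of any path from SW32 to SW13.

Enumerating some paths:
SW32–SW3–SW2–SW13: 2.9+3.3+3.1 = 9.3
SW32–SW35–SW2–SW13: 3.8+5.4+3.1 = 12.3
SW32–SW3–SW12–SW29–SW13: 2.9+4.9+3.9+9.5 = 21.2
Cheapest is SW32–SW3–SW2–SW13 at 9.3 ms.

9.3 ms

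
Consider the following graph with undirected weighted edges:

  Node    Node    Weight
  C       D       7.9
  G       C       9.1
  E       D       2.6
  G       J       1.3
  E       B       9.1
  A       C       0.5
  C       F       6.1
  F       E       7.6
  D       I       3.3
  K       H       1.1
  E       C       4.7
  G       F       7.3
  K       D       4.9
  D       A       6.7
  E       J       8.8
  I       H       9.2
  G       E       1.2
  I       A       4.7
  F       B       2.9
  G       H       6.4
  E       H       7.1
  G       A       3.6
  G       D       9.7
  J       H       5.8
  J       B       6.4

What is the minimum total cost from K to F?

14.8

Settle nodes by increasing distance from K:
K: 0
H: 1.1  (via K)
D: 4.9  (via K)
J: 6.9  (via H)
E: 7.5  (via D)
G: 7.5  (via H)
I: 8.2  (via D)
A: 11.1  (via G)
C: 11.6  (via A)
B: 13.3  (via J)
F: 14.8  (via G)
Shortest route: K–H–G–F = 14.8.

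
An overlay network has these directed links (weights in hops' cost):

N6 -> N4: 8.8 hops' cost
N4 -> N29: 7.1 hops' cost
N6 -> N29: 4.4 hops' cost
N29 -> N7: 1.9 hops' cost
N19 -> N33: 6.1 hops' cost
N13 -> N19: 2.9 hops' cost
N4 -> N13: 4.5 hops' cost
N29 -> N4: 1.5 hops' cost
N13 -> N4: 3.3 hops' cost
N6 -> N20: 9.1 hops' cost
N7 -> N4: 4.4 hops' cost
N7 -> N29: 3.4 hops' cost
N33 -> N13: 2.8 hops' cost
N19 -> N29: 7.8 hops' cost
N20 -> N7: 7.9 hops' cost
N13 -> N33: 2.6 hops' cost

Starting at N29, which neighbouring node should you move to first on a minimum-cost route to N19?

N4

Candidate routes:
N29–N4–N13–N19: 1.5+4.5+2.9 = 8.9
N29–N7–N4–N13–N19: 1.9+4.4+4.5+2.9 = 13.7
The minimum is 8.9 hops' cost via N29–N4–N13–N19.
So from N29 the first move is to N4.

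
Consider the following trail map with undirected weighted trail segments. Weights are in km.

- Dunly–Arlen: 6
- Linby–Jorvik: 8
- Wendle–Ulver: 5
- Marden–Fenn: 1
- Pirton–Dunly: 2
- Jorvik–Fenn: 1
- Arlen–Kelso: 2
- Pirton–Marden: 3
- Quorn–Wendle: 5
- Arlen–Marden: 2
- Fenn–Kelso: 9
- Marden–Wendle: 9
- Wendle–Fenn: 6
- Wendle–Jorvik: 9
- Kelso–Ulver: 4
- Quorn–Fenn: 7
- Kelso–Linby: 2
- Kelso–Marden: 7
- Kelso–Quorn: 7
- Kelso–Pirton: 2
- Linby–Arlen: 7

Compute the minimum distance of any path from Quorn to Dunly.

11 km

Running Dijkstra from Quorn:
Quorn: 0
Wendle: 5  (via Quorn)
Fenn: 7  (via Quorn)
Kelso: 7  (via Quorn)
Marden: 8  (via Fenn)
Jorvik: 8  (via Fenn)
Pirton: 9  (via Kelso)
Arlen: 9  (via Kelso)
Linby: 9  (via Kelso)
Ulver: 10  (via Wendle)
Dunly: 11  (via Pirton)
Shortest route: Quorn → Kelso → Pirton → Dunly = 11 km.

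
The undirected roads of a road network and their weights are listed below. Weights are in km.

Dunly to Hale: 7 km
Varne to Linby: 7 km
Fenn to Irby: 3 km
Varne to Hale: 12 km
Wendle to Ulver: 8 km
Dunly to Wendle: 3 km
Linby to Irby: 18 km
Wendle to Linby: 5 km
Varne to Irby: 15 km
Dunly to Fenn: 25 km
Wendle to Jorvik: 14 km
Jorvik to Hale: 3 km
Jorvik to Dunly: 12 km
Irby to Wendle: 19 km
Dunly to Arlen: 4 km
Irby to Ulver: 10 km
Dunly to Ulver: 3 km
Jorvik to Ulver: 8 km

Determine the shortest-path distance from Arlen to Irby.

Running Dijkstra from Arlen:
Arlen: 0
Dunly: 4  (via Arlen)
Ulver: 7  (via Dunly)
Wendle: 7  (via Dunly)
Hale: 11  (via Dunly)
Linby: 12  (via Wendle)
Jorvik: 14  (via Hale)
Irby: 17  (via Ulver)
Shortest route: Arlen → Dunly → Ulver → Irby = 17 km.

17 km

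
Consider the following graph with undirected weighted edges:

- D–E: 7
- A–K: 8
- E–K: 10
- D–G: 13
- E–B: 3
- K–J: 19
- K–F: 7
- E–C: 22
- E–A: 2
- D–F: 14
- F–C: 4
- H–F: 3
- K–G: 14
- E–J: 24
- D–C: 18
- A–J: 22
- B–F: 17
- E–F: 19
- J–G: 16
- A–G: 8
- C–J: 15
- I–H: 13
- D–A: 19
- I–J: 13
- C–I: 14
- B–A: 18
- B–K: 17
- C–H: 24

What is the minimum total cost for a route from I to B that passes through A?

Shortest I→A: I–H–F–K–A = 31
Shortest A→B: A–E–B = 5
Total via A: 31 + 5 = 36.

36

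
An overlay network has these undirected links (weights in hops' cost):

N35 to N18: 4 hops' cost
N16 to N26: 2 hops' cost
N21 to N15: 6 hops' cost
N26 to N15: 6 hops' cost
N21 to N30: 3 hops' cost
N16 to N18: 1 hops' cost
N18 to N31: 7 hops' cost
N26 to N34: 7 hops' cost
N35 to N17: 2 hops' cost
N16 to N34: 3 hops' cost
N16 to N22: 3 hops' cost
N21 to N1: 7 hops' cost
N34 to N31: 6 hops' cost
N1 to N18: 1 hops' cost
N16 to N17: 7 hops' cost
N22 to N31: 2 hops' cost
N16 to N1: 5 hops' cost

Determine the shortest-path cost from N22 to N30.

15 hops' cost

Settle nodes by increasing distance from N22:
N22: 0
N31: 2  (via N22)
N16: 3  (via N22)
N18: 4  (via N16)
N1: 5  (via N18)
N26: 5  (via N16)
N34: 6  (via N16)
N35: 8  (via N18)
N17: 10  (via N16)
N15: 11  (via N26)
N21: 12  (via N1)
N30: 15  (via N21)
Shortest route: N22–N16–N18–N1–N21–N30 = 15 hops' cost.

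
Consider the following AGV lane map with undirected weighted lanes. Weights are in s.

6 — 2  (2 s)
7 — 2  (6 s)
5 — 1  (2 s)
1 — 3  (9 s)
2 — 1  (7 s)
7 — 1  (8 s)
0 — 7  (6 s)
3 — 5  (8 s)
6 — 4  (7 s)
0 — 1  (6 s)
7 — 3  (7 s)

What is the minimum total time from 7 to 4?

Shortest distances from 7:
7: 0
0: 6  (via 7)
2: 6  (via 7)
3: 7  (via 7)
1: 8  (via 7)
6: 8  (via 2)
5: 10  (via 1)
4: 15  (via 6)
Shortest route: 7 → 2 → 6 → 4 = 15 s.

15 s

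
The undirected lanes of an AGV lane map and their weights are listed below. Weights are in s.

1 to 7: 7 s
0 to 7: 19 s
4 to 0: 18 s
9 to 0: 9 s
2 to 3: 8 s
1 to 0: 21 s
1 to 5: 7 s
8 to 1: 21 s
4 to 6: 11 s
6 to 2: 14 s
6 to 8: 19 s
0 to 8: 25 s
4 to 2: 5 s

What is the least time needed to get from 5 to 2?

51 s

Compare a few routes:
5–1–7–0–4–2: 7+7+19+18+5 = 56
5–1–8–6–2: 7+21+19+14 = 61
5–1–0–4–2: 7+21+18+5 = 51
5–1–8–6–4–2: 7+21+19+11+5 = 63
The minimum is 51 s via 5–1–0–4–2.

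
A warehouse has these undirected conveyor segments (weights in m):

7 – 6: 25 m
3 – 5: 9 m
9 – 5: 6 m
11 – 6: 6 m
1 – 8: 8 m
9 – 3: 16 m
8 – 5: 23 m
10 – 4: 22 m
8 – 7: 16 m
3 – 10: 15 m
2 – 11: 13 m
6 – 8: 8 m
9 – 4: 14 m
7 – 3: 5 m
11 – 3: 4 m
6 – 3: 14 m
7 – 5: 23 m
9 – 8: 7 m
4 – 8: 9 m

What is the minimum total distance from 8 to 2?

27 m

Running Dijkstra from 8:
8: 0
9: 7  (via 8)
1: 8  (via 8)
6: 8  (via 8)
4: 9  (via 8)
5: 13  (via 9)
11: 14  (via 6)
7: 16  (via 8)
3: 18  (via 11)
2: 27  (via 11)
Shortest route: 8–6–11–2 = 27 m.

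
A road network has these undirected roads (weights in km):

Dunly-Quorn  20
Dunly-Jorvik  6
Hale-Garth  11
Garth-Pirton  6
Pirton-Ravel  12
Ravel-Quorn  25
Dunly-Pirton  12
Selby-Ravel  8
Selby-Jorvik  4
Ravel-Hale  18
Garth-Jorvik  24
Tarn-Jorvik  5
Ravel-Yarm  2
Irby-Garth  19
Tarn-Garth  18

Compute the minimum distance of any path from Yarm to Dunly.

Shortest distances from Yarm:
Yarm: 0
Ravel: 2  (via Yarm)
Selby: 10  (via Ravel)
Pirton: 14  (via Ravel)
Jorvik: 14  (via Selby)
Tarn: 19  (via Jorvik)
Hale: 20  (via Ravel)
Dunly: 20  (via Jorvik)
Shortest route: Yarm–Ravel–Selby–Jorvik–Dunly = 20 km.

20 km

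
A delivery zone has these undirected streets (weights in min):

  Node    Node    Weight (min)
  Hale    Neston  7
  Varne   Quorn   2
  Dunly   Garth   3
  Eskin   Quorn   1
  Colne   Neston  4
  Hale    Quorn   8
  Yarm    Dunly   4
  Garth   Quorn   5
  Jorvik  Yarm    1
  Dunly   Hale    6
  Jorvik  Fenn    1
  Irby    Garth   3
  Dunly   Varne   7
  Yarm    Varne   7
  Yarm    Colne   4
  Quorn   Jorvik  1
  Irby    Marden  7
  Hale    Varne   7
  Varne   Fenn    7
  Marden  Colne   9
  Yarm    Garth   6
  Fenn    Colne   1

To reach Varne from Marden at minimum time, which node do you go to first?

Compare a few routes:
Marden → Colne → Yarm → Jorvik → Quorn → Varne: 9+4+1+1+2 = 17
Marden → Colne → Fenn → Varne: 9+1+7 = 17
Marden → Colne → Fenn → Jorvik → Quorn → Varne: 9+1+1+1+2 = 14
Cheapest is Marden → Colne → Fenn → Jorvik → Quorn → Varne at 14 min.
So from Marden the first move is to Colne.

Colne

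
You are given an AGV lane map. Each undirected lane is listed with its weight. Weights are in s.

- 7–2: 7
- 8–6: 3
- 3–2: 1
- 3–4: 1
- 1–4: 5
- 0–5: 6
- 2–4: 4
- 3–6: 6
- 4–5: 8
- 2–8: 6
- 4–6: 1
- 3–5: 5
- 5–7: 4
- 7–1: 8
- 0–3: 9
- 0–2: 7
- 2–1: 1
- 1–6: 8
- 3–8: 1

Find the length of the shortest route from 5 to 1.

Compare a few routes:
5 - 3 - 2 - 1: 5+1+1 = 7
5 - 4 - 3 - 2 - 1: 8+1+1+1 = 11
5 - 3 - 4 - 2 - 1: 5+1+4+1 = 11
5 - 3 - 4 - 1: 5+1+5 = 11
Cheapest is 5 - 3 - 2 - 1 at 7 s.

7 s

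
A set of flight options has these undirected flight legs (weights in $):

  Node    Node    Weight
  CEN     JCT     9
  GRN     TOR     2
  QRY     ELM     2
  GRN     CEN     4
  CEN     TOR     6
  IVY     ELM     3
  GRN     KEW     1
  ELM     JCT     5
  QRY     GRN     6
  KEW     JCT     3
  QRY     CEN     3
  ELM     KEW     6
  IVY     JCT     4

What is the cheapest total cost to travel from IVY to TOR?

Enumerating some paths:
IVY–JCT–KEW–GRN–TOR: 4+3+1+2 = 10
IVY–ELM–KEW–GRN–TOR: 3+6+1+2 = 12
The minimum is $10 via IVY–JCT–KEW–GRN–TOR.

$10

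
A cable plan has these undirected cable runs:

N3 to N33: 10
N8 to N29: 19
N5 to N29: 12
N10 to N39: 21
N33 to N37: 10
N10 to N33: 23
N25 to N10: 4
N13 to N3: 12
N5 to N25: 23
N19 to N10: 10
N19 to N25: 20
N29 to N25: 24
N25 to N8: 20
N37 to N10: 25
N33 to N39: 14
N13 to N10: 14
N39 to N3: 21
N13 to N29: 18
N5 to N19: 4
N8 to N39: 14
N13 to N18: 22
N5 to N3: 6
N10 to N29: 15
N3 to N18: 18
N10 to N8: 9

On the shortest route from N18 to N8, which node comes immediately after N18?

N13

Enumerating some paths:
N18 → N3 → N39 → N8: 18+21+14 = 53
N18 → N3 → N13 → N10 → N8: 18+12+14+9 = 53
N18 → N3 → N5 → N19 → N10 → N8: 18+6+4+10+9 = 47
N18 → N13 → N10 → N8: 22+14+9 = 45
The minimum is 45 via N18 → N13 → N10 → N8.
So from N18 the first move is to N13.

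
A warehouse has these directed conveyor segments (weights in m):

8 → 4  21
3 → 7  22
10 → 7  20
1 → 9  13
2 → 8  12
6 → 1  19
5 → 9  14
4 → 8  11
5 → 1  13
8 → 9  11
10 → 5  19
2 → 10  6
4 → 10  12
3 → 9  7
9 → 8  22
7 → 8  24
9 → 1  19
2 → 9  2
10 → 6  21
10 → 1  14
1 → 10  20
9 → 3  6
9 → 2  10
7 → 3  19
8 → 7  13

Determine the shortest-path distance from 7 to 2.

Shortest distances from 7:
7: 0
3: 19  (via 7)
8: 24  (via 7)
9: 26  (via 3)
2: 36  (via 9)
Shortest route: 7–3–9–2 = 36 m.

36 m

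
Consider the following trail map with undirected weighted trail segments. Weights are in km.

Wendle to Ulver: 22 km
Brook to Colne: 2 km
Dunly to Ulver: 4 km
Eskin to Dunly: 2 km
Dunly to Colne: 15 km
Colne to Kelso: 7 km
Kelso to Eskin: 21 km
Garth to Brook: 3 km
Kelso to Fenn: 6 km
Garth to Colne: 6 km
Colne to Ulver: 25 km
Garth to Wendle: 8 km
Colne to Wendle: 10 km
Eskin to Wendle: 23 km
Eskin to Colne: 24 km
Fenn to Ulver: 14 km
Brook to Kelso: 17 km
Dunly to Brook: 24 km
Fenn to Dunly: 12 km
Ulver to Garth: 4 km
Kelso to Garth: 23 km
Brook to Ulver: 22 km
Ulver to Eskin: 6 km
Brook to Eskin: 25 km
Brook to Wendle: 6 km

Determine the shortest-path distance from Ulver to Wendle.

Settle nodes by increasing distance from Ulver:
Ulver: 0
Garth: 4  (via Ulver)
Dunly: 4  (via Ulver)
Eskin: 6  (via Ulver)
Brook: 7  (via Garth)
Colne: 9  (via Brook)
Wendle: 12  (via Garth)
Shortest route: Ulver → Garth → Wendle = 12 km.

12 km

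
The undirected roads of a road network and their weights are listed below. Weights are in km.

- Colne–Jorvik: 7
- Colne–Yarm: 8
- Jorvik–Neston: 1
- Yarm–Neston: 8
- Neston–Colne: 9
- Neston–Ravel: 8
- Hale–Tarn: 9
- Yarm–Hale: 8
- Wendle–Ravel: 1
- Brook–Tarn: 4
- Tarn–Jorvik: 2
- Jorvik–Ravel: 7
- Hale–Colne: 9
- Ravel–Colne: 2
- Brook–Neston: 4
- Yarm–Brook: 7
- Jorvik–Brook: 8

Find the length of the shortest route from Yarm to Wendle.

11 km

Enumerating some paths:
Yarm - Neston - Ravel - Wendle: 8+8+1 = 17
Yarm - Colne - Ravel - Wendle: 8+2+1 = 11
Cheapest is Yarm - Colne - Ravel - Wendle at 11 km.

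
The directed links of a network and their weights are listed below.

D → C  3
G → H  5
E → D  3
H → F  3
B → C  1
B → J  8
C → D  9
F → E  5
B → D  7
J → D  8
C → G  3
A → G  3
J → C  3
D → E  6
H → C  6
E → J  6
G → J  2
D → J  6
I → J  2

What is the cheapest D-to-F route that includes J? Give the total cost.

Best D to J: D–J costing 6
Shortest J→F: J–C–G–H–F = 14
Total via J: 6 + 14 = 20.

20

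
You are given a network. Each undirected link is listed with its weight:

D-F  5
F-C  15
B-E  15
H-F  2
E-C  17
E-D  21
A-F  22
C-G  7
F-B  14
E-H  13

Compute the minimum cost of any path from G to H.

24

Enumerating some paths:
G - C - E - H: 7+17+13 = 37
G - C - E - D - F - H: 7+17+21+5+2 = 52
G - C - F - H: 7+15+2 = 24
The minimum is 24 via G - C - F - H.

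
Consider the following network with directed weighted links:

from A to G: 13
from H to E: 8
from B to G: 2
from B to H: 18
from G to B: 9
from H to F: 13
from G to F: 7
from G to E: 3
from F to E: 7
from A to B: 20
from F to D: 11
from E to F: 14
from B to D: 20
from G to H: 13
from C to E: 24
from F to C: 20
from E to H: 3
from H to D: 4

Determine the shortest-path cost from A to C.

40

Shortest distances from A:
A: 0
G: 13  (via A)
E: 16  (via G)
H: 19  (via E)
B: 20  (via A)
F: 20  (via G)
D: 23  (via H)
C: 40  (via F)
Shortest route: A–G–F–C = 40.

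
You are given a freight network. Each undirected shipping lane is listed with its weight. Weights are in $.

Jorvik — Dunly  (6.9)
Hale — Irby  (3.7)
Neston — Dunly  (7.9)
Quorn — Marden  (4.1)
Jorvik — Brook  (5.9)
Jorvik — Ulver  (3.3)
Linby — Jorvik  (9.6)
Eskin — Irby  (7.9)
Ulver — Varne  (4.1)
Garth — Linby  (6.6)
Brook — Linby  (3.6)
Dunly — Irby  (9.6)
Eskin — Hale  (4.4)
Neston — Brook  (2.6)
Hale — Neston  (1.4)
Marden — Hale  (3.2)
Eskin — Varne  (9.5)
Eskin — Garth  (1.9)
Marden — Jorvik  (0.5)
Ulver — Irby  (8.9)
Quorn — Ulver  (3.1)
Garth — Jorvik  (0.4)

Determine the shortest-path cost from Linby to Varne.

Enumerating some paths:
Linby → Jorvik → Ulver → Varne: 9.6+3.3+4.1 = 17
Linby → Brook → Jorvik → Ulver → Varne: 3.6+5.9+3.3+4.1 = 16.9
Linby → Garth → Jorvik → Ulver → Varne: 6.6+0.4+3.3+4.1 = 14.4
Cheapest is Linby → Garth → Jorvik → Ulver → Varne at $14.4.

$14.4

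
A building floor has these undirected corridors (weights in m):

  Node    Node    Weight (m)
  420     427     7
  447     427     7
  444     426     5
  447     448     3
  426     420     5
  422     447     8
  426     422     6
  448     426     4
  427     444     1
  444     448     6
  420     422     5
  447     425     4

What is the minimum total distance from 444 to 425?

Settle nodes by increasing distance from 444:
444: 0
427: 1  (via 444)
426: 5  (via 444)
448: 6  (via 444)
420: 8  (via 427)
447: 8  (via 427)
422: 11  (via 426)
425: 12  (via 447)
Shortest route: 444–427–447–425 = 12 m.

12 m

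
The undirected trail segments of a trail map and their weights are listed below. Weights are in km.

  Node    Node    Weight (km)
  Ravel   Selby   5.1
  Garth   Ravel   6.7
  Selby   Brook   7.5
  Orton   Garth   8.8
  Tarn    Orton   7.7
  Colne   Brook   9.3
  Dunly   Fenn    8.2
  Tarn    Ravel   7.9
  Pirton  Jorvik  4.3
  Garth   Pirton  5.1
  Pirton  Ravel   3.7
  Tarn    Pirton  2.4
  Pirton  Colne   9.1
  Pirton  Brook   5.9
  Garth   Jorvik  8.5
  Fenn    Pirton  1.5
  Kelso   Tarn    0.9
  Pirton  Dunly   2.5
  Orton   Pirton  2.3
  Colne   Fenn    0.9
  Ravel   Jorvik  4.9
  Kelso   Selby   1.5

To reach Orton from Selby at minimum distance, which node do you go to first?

Kelso

Compare a few routes:
Selby - Brook - Pirton - Orton: 7.5+5.9+2.3 = 15.7
Selby - Kelso - Tarn - Pirton - Orton: 1.5+0.9+2.4+2.3 = 7.1
Selby - Kelso - Tarn - Orton: 1.5+0.9+7.7 = 10.1
Selby - Ravel - Pirton - Orton: 5.1+3.7+2.3 = 11.1
Cheapest is Selby - Kelso - Tarn - Pirton - Orton at 7.1 km.
So from Selby the first move is to Kelso.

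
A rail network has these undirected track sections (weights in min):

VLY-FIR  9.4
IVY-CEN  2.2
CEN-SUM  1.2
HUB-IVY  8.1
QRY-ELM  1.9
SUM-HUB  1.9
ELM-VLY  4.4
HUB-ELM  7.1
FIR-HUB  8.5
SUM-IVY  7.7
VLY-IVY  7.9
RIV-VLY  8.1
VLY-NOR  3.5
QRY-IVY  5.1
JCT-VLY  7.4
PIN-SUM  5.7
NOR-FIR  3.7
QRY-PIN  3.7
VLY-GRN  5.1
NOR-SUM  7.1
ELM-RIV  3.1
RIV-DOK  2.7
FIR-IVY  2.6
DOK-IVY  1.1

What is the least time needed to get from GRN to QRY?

11.4 min

Compare a few routes:
GRN - VLY - IVY - QRY: 5.1+7.9+5.1 = 18.1
GRN - VLY - NOR - FIR - IVY - QRY: 5.1+3.5+3.7+2.6+5.1 = 20
GRN - VLY - RIV - ELM - QRY: 5.1+8.1+3.1+1.9 = 18.2
GRN - VLY - ELM - QRY: 5.1+4.4+1.9 = 11.4
The minimum is 11.4 min via GRN - VLY - ELM - QRY.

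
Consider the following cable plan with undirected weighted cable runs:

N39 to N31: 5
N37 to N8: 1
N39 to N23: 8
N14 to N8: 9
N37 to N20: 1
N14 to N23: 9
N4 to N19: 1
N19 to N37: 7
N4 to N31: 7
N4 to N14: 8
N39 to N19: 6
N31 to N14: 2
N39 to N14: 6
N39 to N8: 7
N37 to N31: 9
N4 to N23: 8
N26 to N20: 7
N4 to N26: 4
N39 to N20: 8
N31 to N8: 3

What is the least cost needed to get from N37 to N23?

15

Compare a few routes:
N37 → N8 → N31 → N39 → N23: 1+3+5+8 = 17
N37 → N8 → N39 → N23: 1+7+8 = 16
N37 → N8 → N31 → N14 → N23: 1+3+2+9 = 15
N37 → N19 → N4 → N23: 7+1+8 = 16
The minimum is 15 via N37 → N8 → N31 → N14 → N23.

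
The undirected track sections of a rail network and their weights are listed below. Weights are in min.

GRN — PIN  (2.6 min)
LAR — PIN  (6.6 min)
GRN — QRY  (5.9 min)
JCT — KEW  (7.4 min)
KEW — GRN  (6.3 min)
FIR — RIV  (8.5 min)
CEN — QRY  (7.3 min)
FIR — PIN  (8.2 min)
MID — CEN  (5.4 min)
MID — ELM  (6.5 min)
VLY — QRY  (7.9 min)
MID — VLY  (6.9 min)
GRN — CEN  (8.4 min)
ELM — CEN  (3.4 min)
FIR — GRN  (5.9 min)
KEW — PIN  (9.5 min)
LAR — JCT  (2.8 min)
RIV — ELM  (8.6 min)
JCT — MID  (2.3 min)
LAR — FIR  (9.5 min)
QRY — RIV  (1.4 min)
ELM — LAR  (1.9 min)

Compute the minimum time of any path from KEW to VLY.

Enumerating some paths:
KEW - JCT - LAR - ELM - MID - VLY: 7.4+2.8+1.9+6.5+6.9 = 25.5
KEW - PIN - GRN - QRY - VLY: 9.5+2.6+5.9+7.9 = 25.9
KEW - GRN - QRY - VLY: 6.3+5.9+7.9 = 20.1
KEW - JCT - MID - VLY: 7.4+2.3+6.9 = 16.6
The minimum is 16.6 min via KEW - JCT - MID - VLY.

16.6 min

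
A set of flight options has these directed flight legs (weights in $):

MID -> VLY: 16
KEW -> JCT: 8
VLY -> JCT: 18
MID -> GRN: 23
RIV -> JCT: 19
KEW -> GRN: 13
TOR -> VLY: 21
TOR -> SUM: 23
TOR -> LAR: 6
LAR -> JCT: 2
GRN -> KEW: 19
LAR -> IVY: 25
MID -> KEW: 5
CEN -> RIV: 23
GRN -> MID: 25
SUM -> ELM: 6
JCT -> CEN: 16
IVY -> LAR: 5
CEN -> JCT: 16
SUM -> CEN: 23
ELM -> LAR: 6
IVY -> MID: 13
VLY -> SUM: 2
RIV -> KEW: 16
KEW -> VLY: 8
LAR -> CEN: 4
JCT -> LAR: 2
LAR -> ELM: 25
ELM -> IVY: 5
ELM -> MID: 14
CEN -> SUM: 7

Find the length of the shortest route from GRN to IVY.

Shortest distances from GRN:
GRN: 0
KEW: 19  (via GRN)
MID: 25  (via GRN)
JCT: 27  (via KEW)
VLY: 27  (via KEW)
SUM: 29  (via VLY)
LAR: 29  (via JCT)
CEN: 33  (via LAR)
ELM: 35  (via SUM)
IVY: 40  (via ELM)
Shortest route: GRN → KEW → VLY → SUM → ELM → IVY = $40.

$40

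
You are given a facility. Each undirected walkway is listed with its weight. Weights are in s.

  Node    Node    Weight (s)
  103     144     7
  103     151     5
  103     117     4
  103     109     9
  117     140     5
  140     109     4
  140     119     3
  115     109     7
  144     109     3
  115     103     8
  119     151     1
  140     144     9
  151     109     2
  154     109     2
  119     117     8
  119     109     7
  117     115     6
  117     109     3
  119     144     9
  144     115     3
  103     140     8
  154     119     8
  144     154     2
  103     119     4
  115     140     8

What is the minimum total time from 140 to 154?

6 s

Running Dijkstra from 140:
140: 0
119: 3  (via 140)
151: 4  (via 119)
109: 4  (via 140)
117: 5  (via 140)
154: 6  (via 109)
Shortest route: 140 → 109 → 154 = 6 s.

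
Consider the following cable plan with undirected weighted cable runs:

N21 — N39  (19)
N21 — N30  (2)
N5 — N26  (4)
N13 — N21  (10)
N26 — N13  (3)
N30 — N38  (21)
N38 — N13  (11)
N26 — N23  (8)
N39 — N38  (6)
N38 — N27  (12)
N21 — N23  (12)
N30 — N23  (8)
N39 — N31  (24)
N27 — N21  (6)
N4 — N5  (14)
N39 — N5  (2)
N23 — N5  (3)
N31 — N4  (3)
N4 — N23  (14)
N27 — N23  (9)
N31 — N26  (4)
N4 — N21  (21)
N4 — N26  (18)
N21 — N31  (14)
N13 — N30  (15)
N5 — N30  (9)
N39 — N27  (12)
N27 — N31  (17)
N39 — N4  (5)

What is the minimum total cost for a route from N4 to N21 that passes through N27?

Shortest N4→N27: N4 → N39 → N27 = 17
Shortest N27→N21: N27 → N21 = 6
Total via N27: 17 + 6 = 23.

23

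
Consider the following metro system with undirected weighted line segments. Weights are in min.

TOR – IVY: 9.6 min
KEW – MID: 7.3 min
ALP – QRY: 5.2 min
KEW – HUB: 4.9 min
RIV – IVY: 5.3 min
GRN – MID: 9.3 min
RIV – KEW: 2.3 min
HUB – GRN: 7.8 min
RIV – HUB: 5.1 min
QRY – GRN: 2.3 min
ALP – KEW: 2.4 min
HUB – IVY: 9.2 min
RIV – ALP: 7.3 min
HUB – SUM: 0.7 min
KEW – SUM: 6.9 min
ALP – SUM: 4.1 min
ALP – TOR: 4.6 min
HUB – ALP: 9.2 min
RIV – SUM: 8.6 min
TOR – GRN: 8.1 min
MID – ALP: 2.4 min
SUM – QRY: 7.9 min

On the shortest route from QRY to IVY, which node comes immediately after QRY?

Compare a few routes:
QRY → ALP → RIV → IVY: 5.2+7.3+5.3 = 17.8
QRY → ALP → KEW → RIV → IVY: 5.2+2.4+2.3+5.3 = 15.2
Cheapest is QRY → ALP → KEW → RIV → IVY at 15.2 min.
So from QRY the first move is to ALP.

ALP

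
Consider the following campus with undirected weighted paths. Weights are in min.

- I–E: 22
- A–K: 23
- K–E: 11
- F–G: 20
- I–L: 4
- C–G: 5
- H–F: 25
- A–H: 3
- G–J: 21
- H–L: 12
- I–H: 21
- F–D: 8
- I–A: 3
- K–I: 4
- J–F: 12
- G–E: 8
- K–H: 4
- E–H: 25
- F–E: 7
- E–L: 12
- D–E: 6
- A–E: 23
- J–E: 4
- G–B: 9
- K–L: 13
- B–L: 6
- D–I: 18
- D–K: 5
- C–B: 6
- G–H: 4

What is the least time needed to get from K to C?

Compare a few routes:
K–I–A–H–G–C: 4+3+3+4+5 = 19
K–H–G–C: 4+4+5 = 13
The minimum is 13 min via K–H–G–C.

13 min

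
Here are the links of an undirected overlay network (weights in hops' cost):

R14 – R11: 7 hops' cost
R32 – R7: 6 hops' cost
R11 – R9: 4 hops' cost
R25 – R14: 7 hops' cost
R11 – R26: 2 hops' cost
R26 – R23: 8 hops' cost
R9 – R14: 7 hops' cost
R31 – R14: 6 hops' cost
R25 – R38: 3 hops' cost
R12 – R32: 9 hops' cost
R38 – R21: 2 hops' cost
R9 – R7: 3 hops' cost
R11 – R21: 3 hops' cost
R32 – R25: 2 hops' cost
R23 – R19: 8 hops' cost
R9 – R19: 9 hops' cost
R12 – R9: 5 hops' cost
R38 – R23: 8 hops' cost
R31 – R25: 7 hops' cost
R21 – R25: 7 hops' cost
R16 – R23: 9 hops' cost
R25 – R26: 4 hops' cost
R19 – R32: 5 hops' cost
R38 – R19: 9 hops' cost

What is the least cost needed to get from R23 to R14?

Enumerating some paths:
R23–R38–R25–R14: 8+3+7 = 18
R23–R26–R11–R14: 8+2+7 = 17
R23–R26–R25–R14: 8+4+7 = 19
R23–R38–R21–R11–R14: 8+2+3+7 = 20
The minimum is 17 hops' cost via R23–R26–R11–R14.

17 hops' cost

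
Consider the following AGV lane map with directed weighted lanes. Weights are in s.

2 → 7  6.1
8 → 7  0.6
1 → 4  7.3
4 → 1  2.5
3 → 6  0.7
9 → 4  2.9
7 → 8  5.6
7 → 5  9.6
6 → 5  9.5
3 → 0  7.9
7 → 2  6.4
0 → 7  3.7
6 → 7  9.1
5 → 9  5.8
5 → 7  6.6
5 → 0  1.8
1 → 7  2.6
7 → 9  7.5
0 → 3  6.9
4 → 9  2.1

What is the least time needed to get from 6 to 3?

Compare a few routes:
6 → 7 → 5 → 0 → 3: 9.1+9.6+1.8+6.9 = 27.4
6 → 5 → 0 → 3: 9.5+1.8+6.9 = 18.2
Cheapest is 6 → 5 → 0 → 3 at 18.2 s.

18.2 s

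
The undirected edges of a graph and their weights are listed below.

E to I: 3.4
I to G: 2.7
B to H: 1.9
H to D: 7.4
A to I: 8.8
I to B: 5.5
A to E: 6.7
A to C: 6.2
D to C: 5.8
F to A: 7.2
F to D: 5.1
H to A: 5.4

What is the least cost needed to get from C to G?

17.7

Running Dijkstra from C:
C: 0
D: 5.8  (via C)
A: 6.2  (via C)
F: 10.9  (via D)
H: 11.6  (via A)
E: 12.9  (via A)
B: 13.5  (via H)
I: 15  (via A)
G: 17.7  (via I)
Shortest route: C–A–I–G = 17.7.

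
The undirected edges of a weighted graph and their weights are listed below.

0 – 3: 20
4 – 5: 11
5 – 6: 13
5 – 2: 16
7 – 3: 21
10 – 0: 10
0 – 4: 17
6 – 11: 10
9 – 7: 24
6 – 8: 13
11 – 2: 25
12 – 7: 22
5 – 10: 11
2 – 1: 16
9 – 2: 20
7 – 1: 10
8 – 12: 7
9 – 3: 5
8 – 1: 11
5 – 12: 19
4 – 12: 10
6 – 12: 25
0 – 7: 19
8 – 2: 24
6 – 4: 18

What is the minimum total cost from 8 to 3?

Running Dijkstra from 8:
8: 0
12: 7  (via 8)
1: 11  (via 8)
6: 13  (via 8)
4: 17  (via 12)
7: 21  (via 1)
11: 23  (via 6)
2: 24  (via 8)
5: 26  (via 12)
0: 34  (via 4)
10: 37  (via 5)
3: 42  (via 7)
Shortest route: 8–1–7–3 = 42.

42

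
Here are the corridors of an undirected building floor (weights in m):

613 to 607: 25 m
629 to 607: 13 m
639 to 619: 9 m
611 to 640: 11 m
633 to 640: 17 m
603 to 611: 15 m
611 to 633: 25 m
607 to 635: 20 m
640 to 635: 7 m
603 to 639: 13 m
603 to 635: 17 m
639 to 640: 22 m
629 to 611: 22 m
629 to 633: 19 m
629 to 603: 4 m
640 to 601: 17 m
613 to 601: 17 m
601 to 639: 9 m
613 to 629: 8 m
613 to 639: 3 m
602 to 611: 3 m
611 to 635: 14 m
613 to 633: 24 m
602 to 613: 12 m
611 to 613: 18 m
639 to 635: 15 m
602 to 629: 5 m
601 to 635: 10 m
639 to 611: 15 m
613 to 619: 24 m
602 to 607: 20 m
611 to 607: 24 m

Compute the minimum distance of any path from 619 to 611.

24 m

Settle nodes by increasing distance from 619:
619: 0
639: 9  (via 619)
613: 12  (via 639)
601: 18  (via 639)
629: 20  (via 613)
603: 22  (via 639)
602: 24  (via 613)
611: 24  (via 639)
Shortest route: 619 → 639 → 611 = 24 m.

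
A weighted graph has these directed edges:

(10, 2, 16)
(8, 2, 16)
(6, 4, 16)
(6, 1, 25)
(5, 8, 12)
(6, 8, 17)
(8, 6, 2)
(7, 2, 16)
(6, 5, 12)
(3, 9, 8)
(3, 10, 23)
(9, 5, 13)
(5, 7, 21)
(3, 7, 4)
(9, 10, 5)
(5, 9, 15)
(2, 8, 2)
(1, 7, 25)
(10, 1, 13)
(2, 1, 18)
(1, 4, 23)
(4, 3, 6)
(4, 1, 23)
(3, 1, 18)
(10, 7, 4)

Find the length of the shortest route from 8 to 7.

Shortest distances from 8:
8: 0
6: 2  (via 8)
5: 14  (via 6)
2: 16  (via 8)
4: 18  (via 6)
3: 24  (via 4)
1: 27  (via 6)
7: 28  (via 3)
Shortest route: 8–6–4–3–7 = 28.

28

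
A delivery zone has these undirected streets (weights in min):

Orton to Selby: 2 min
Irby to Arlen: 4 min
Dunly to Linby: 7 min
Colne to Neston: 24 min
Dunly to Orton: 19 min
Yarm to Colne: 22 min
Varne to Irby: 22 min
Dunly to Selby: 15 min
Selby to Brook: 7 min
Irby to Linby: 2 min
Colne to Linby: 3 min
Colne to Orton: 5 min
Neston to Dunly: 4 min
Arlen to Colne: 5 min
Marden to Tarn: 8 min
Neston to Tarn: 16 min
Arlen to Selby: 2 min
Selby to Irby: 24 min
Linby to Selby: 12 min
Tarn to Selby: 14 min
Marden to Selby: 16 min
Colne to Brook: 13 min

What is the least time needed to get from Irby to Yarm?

Settle nodes by increasing distance from Irby:
Irby: 0
Linby: 2  (via Irby)
Arlen: 4  (via Irby)
Colne: 5  (via Linby)
Selby: 6  (via Arlen)
Orton: 8  (via Selby)
Dunly: 9  (via Linby)
Neston: 13  (via Dunly)
Brook: 13  (via Selby)
Tarn: 20  (via Selby)
Varne: 22  (via Irby)
Marden: 22  (via Selby)
Yarm: 27  (via Colne)
Shortest route: Irby → Linby → Colne → Yarm = 27 min.

27 min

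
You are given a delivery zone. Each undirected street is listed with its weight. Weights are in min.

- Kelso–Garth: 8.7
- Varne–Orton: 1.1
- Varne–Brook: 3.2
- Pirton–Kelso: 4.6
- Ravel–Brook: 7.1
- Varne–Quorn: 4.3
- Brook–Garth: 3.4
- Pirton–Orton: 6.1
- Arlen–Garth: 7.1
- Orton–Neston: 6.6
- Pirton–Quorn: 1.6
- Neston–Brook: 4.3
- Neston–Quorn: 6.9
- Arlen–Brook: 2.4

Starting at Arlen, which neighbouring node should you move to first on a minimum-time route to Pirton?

Brook

Candidate routes:
Arlen - Brook - Neston - Quorn - Pirton: 2.4+4.3+6.9+1.6 = 15.2
Arlen - Brook - Varne - Quorn - Pirton: 2.4+3.2+4.3+1.6 = 11.5
Arlen - Brook - Varne - Orton - Pirton: 2.4+3.2+1.1+6.1 = 12.8
Arlen - Brook - Garth - Kelso - Pirton: 2.4+3.4+8.7+4.6 = 19.1
Cheapest is Arlen - Brook - Varne - Quorn - Pirton at 11.5 min.
So from Arlen the first move is to Brook.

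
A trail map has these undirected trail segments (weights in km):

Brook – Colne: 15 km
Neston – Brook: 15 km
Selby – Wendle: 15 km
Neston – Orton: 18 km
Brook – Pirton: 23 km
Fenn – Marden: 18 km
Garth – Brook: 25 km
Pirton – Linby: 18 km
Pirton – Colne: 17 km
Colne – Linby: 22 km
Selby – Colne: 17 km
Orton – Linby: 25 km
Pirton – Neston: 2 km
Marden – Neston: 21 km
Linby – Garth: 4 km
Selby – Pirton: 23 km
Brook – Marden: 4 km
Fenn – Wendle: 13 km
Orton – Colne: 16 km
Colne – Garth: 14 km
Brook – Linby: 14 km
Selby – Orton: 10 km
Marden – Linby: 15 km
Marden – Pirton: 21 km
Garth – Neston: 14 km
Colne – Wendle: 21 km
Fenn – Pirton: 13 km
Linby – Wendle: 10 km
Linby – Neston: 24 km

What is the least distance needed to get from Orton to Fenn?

Enumerating some paths:
Orton–Neston–Pirton–Fenn: 18+2+13 = 33
Orton–Selby–Wendle–Fenn: 10+15+13 = 38
Cheapest is Orton–Neston–Pirton–Fenn at 33 km.

33 km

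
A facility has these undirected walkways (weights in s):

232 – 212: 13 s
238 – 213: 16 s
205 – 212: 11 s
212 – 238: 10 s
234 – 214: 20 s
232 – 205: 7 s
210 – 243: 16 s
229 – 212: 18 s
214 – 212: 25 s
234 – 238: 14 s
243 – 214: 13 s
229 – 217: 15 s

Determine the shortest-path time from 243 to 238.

Running Dijkstra from 243:
243: 0
214: 13  (via 243)
210: 16  (via 243)
234: 33  (via 214)
212: 38  (via 214)
238: 47  (via 234)
Shortest route: 243–214–234–238 = 47 s.

47 s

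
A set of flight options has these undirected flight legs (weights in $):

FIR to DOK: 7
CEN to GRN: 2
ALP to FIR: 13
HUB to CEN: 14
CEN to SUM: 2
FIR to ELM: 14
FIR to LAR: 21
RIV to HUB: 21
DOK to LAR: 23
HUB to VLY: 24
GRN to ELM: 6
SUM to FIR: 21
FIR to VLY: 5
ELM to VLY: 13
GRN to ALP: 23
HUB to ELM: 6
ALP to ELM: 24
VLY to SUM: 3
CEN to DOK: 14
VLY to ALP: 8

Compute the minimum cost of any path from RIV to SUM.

$37

Settle nodes by increasing distance from RIV:
RIV: 0
HUB: 21  (via RIV)
ELM: 27  (via HUB)
GRN: 33  (via ELM)
CEN: 35  (via HUB)
SUM: 37  (via CEN)
Shortest route: RIV → HUB → CEN → SUM = $37.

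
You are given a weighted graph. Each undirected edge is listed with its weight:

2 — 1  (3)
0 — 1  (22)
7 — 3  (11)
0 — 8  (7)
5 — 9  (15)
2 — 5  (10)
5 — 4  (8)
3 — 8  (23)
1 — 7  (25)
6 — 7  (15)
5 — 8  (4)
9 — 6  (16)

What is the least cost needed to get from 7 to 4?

Shortest distances from 7:
7: 0
3: 11  (via 7)
6: 15  (via 7)
1: 25  (via 7)
2: 28  (via 1)
9: 31  (via 6)
8: 34  (via 3)
5: 38  (via 2)
0: 41  (via 8)
4: 46  (via 5)
Shortest route: 7 → 1 → 2 → 5 → 4 = 46.

46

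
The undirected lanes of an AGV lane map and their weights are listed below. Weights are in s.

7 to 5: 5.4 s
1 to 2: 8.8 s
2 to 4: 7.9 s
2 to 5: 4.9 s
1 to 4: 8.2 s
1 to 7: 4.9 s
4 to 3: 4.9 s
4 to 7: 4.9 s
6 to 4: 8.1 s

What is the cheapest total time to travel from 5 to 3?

15.2 s

Candidate routes:
5 - 7 - 1 - 4 - 3: 5.4+4.9+8.2+4.9 = 23.4
5 - 2 - 4 - 3: 4.9+7.9+4.9 = 17.7
5 - 7 - 4 - 3: 5.4+4.9+4.9 = 15.2
Cheapest is 5 - 7 - 4 - 3 at 15.2 s.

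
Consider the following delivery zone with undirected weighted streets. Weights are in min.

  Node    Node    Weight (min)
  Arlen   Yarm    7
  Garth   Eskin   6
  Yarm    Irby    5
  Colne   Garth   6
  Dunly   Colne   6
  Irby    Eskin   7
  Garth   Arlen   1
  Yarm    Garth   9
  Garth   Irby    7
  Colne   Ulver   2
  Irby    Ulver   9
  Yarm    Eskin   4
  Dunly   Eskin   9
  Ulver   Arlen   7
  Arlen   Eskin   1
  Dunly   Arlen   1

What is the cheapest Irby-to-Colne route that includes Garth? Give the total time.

13 min

Shortest Irby→Garth: Irby → Garth = 7
Best Garth to Colne: Garth → Colne costing 6
Total via Garth: 7 + 6 = 13 min.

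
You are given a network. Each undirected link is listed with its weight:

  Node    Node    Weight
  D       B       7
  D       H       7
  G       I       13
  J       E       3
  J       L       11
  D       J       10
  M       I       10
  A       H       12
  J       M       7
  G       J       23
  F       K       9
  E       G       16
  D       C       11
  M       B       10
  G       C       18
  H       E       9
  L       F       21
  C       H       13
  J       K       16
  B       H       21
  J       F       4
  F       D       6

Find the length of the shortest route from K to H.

22

Compare a few routes:
K - F - J - D - H: 9+4+10+7 = 30
K - J - E - H: 16+3+9 = 28
K - F - D - H: 9+6+7 = 22
K - F - J - E - H: 9+4+3+9 = 25
Cheapest is K - F - D - H at 22.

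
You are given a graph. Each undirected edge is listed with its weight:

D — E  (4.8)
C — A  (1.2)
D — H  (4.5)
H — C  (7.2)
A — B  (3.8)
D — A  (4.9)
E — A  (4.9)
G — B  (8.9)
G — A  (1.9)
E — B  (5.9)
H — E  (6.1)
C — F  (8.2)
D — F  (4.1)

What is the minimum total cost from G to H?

Running Dijkstra from G:
G: 0
A: 1.9  (via G)
C: 3.1  (via A)
B: 5.7  (via A)
D: 6.8  (via A)
E: 6.8  (via A)
H: 10.3  (via C)
Shortest route: G → A → C → H = 10.3.

10.3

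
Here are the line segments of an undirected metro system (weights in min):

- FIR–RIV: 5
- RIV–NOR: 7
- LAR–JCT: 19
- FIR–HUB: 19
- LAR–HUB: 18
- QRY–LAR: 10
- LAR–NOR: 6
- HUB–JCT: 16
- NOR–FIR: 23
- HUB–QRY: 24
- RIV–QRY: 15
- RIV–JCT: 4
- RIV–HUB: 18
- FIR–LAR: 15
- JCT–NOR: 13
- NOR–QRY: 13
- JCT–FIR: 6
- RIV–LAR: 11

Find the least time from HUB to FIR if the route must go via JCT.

22 min

Best HUB to JCT: HUB–JCT costing 16
Shortest JCT→FIR: JCT–FIR = 6
Total via JCT: 16 + 6 = 22 min.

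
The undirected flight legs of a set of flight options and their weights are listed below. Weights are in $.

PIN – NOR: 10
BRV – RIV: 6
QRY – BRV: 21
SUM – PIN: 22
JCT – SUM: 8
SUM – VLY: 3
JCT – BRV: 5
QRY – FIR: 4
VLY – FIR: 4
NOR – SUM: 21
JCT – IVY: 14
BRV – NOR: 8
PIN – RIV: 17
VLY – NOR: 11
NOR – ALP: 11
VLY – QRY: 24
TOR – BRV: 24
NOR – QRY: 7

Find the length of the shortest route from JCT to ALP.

Compare a few routes:
JCT → SUM → VLY → NOR → ALP: 8+3+11+11 = 33
JCT → BRV → NOR → ALP: 5+8+11 = 24
The minimum is $24 via JCT → BRV → NOR → ALP.

$24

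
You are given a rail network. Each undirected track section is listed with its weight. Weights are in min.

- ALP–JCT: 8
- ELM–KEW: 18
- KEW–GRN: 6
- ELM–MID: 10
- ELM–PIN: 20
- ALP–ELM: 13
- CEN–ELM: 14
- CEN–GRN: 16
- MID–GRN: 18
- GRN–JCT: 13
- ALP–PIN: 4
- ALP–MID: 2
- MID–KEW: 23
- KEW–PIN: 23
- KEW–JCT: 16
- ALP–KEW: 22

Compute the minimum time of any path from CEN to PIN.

Settle nodes by increasing distance from CEN:
CEN: 0
ELM: 14  (via CEN)
GRN: 16  (via CEN)
KEW: 22  (via GRN)
MID: 24  (via ELM)
ALP: 26  (via MID)
JCT: 29  (via GRN)
PIN: 30  (via ALP)
Shortest route: CEN → ELM → MID → ALP → PIN = 30 min.

30 min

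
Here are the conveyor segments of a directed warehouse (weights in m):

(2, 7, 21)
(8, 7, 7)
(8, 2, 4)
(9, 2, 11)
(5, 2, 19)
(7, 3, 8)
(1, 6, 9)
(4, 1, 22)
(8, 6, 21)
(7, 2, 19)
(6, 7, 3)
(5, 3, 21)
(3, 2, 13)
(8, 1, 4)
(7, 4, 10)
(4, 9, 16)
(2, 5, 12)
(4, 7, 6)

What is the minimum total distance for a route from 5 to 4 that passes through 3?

65 m

Best 5 to 3: 5 → 3 costing 21
Best 3 to 4: 3 → 2 → 7 → 4 costing 44
Total via 3: 21 + 44 = 65 m.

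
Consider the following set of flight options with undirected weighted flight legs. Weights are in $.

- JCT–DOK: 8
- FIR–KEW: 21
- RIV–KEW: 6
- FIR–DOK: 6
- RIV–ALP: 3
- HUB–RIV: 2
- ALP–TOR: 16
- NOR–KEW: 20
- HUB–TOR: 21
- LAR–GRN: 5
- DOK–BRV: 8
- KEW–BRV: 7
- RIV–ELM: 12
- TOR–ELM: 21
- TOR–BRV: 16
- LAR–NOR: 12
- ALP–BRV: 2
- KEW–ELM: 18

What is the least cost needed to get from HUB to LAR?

$40

Running Dijkstra from HUB:
HUB: 0
RIV: 2  (via HUB)
ALP: 5  (via RIV)
BRV: 7  (via ALP)
KEW: 8  (via RIV)
ELM: 14  (via RIV)
DOK: 15  (via BRV)
FIR: 21  (via DOK)
TOR: 21  (via HUB)
JCT: 23  (via DOK)
NOR: 28  (via KEW)
LAR: 40  (via NOR)
Shortest route: HUB–RIV–KEW–NOR–LAR = $40.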